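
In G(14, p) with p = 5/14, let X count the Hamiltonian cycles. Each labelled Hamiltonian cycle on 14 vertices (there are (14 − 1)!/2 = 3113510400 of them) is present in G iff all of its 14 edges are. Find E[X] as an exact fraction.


K_14 has (14 − 1)!/2 = 3113510400 labelled Hamiltonian cycles.
For each such Hamiltonian cycle H, let X_H = 1 if all 14 edges of H are present in G. Then P[X_H = 1] = p^{14} = (5/14)^{14} = 6103515625/11112006825558016.
Summing the indicators: E[X] = Σ_H E[X_H] = 3113510400 · p^{14} = 3113510400 · 6103515625/11112006825558016 = 5302276611328125/3100448333024.
Numerically: E[X] ≈ 1.71e+03.

E[X] = 3113510400 · (5/14)^{14} = 5302276611328125/3100448333024 ≈ 1.71e+03.


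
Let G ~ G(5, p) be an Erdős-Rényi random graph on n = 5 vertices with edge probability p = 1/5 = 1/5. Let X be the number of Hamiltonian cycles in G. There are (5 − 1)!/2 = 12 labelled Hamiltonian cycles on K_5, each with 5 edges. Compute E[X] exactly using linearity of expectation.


K_5 has (5 − 1)!/2 = 12 labelled Hamiltonian cycles.
For each such Hamiltonian cycle H, let X_H = 1 if all 5 edges of H are present in G. Then P[X_H = 1] = p^{5} = (1/5)^{5} = 1/3125.
By linearity: E[X] = Σ_H E[X_H] = 12 · p^{5} = 12 · 1/3125 = 12/3125.
Numerically: E[X] ≈ 0.00384.

E[X] = 12 · (1/5)^{5} = 12/3125 ≈ 0.00384.


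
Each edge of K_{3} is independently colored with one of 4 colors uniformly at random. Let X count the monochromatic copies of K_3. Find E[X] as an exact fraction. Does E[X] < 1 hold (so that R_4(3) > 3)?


E[X] = C(3, 3) · 4^{1 − 3} = 1 · 4^{−2} = 1/16.
As a reduced fraction: E[X] = 1/16 ≈ 0.06250.
Is E[X] < 1? YES.
Since E[X] < 1, there exists a 4-coloring of K_{3} with no monochromatic K_3; hence R_4(3) > 3.

E[X] = 1/16 ≈ 0.06250; E[X] < 1, so R_4(3) > 3.


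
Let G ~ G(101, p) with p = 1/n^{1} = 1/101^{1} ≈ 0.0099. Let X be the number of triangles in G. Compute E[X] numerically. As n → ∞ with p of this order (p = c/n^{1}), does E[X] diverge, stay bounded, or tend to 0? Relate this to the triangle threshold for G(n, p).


Number of potential triangles: C(101, 3) = 166650.
Each occurs with probability p³ ≈ (0.0099)³ ≈ 9.70590e-07.
By linearity: E[X] = C(101, 3)·p³ ≈ 166650 · 9.70590e-07 ≈ 0.162.
Here α = 1, so p = 1/n is exactly at the triangle threshold p ~ 1/n. Asymptotically E[X] → c³/6 = 1³/6 = 1/6 ≈ 0.167, a bounded constant. In this regime the triangle count is asymptotically Poisson(c³/6).

E[X] ≈ 0.162; in regime p = Θ(1/n^{1}) E[X] stays bounded (at the triangle threshold p ~ 1/n).


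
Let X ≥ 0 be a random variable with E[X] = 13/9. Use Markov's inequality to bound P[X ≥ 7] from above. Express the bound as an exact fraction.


μ = E[X] = 13/9, a = 7.
Markov: P[X ≥ 7] ≤ μ/a = (13/9)/7 = 13/63.
Numerically: ≈ 0.206.
(Since a = 7 > μ = 1.444, the bound 13/63 is < 1 and informative.)

P[X ≥ 7] ≤ 13/63 ≈ 0.206.


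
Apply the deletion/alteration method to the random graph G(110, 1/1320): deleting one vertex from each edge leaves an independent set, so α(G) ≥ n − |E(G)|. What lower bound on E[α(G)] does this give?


E[|E(G)|] = C(110, 2)·p = 5995 · (1/1320) = 109/24.
E[α(G)] ≥ n − E[|E(G)|] = 110 − 109/24 = 2531/24.
Numerically: ≈ 105.458.
(This is only a lower bound; the true E[α(G)] may be larger.)

E[α(G)] ≥ 2531/24 ≈ 105.458.


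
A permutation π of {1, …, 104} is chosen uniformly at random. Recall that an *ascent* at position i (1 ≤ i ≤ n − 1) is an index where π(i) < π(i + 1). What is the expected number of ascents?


Write X = Σ X_I over i = 1, …, 103, with X_I the indicator of one ascent.
There are 103 indicators.
For each fixed i, the pair (π(i), π(i+1)) is a uniformly random ordered pair of distinct values from {1, …, 104}; by symmetry P[π(i) < π(i+1)] = 1/2.
By linearity: E[X] = 103 · (1/2) = (104 − 1) · (1/2) = 103/2 ≈ 51.500.

E[X] = 103/2 = 51.500.


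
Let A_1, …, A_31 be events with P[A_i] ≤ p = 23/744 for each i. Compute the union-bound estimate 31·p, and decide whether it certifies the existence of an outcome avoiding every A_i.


Union bound: P[∪_{i=1}^{31} A_i] ≤ Σ_i P[A_i] ≤ 31·p = 31·(23/744) = 23/24.
Numerically: 23/24 ≈ 0.95833.
Is 23/24 < 1? YES.
Since P[∪ A_i] ≤ 23/24 < 1, the complement has P[∩ A_i^c] ≥ 1 − 23/24 = 1/24 > 0, so some outcome avoids every A_i.

31·p = 23/24 ≈ 0.95833; existence CERTIFIED by the union bound.


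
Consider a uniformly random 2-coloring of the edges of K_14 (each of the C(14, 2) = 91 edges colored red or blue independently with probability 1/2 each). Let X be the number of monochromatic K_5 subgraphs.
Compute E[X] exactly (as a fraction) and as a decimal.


Let X = Σ_S X_S over the C(14, 5) = 2002 subsets S of size 5, where X_S = 1 if the K_5 on S is monochromatic.
For a fixed S, the K_5 on S has C(5, 2) = 10 edges. P[all 10 edges red] = (1/2)^10, and likewise for blue, so P[monochromatic] = 2·(1/2)^10 = 2^{1 − 10} = 1/512.
Summing: E[X] = C(14, 5) · 2^{1 − 10} = 2002 · 1/512 = 1001/256.
Numerically: E[X] ≈ 3.9102.

E[X] = C(14,5)·2^(1−C(5,2)) = 1001/256 ≈ 3.9102.


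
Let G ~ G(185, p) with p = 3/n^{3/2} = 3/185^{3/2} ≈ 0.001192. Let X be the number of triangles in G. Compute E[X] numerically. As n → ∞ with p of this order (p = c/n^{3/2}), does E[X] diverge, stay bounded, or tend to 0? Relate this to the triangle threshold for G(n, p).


Number of potential triangles: C(185, 3) = 1038220.
Each occurs with probability p³ ≈ (0.001192)³ ≈ 1.694693e-09.
By linearity: E[X] = C(185, 3)·p³ ≈ 1038220 · 1.694693e-09 ≈ 0.0018.
Since α = 3/2 > 1, p = c/n^{3/2} = o(1/n) is below the triangle threshold p ~ 1/n. Asymptotically E[X] ~ (c³/6)·n^{3(1−α)} = (3³/6)·n^{-1.5} → 0, so by Markov's inequality G has no triangles w.h.p.

E[X] ≈ 0.0018; in regime p = Θ(1/n^{3/2}) E[X] tends to 0 (below the triangle threshold p ~ 1/n).


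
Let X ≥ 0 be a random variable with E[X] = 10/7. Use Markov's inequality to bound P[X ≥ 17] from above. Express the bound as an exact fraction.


μ = E[X] = 10/7, a = 17.
Markov: P[X ≥ 17] ≤ μ/a = (10/7)/17 = 10/119.
Numerically: ≈ 0.084034.
(Since a = 17 > μ = 1.428571, the bound 10/119 is < 1 and informative.)

P[X ≥ 17] ≤ 10/119 ≈ 0.084034.


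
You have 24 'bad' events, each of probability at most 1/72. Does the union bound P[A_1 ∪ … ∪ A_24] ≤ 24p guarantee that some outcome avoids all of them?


Union bound: P[∪_{i=1}^{24} A_i] ≤ Σ_i P[A_i] ≤ 24·p = 24·(1/72) = 1/3.
Numerically: 1/3 ≈ 0.3333333.
Is 1/3 < 1? YES.
Since P[∪ A_i] ≤ 1/3 < 1, the complement has P[∩ A_i^c] ≥ 1 − 1/3 = 2/3 > 0, so some outcome avoids every A_i.

24·p = 1/3 ≈ 0.3333333; existence CERTIFIED by the union bound.


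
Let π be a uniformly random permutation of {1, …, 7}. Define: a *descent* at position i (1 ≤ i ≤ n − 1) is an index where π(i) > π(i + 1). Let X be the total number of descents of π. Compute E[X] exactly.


Write X = Σ X_I over i = 1, …, 6, with X_I the indicator of one descent.
There are 6 indicators.
For each fixed i, the pair (π(i), π(i+1)) is a uniformly random ordered pair of distinct values from {1, …, 7}; by symmetry P[π(i) > π(i+1)] = 1/2.
By linearity: E[X] = 6 · (1/2) = (7 − 1) · (1/2) = 3 ≈ 3.000000.

E[X] = 3 = 3.000000.


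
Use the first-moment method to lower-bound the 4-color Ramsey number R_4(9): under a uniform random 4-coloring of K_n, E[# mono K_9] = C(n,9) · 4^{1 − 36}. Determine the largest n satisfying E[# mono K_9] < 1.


We need C(n, 9) · 4^{1 − 36} < 1, i.e. C(n, 9) < 4^{36 − 1} = 1180591620717411303424.
Check values of n near the boundary:
  n = 911: C(911, 9) = 1144686900492291197405; 1144686900492291197405 < 1180591620717411303424? YES
  n = 912: C(912, 9) = 1156095740032081475120; 1156095740032081475120 < 1180591620717411303424? YES
  n = 913: C(913, 9) = 1167605542753639808390; 1167605542753639808390 < 1180591620717411303424? YES
  n = 914: C(914, 9) = 1179217089587653905932; 1179217089587653905932 < 1180591620717411303424? YES
  n = 915: C(915, 9) = 1190931166636537885130; 1190931166636537885130 < 1180591620717411303424? NO
The largest n with C(n, 9) < 1180591620717411303424 is n = 914 (where E[X] = 294804272396913476483/295147905179352825856 ≈ 0.998836). Hence R_4(9) > 914, i.e. R_4(9) ≥ 915.

Largest n = 914; hence R_4(9) > 914.


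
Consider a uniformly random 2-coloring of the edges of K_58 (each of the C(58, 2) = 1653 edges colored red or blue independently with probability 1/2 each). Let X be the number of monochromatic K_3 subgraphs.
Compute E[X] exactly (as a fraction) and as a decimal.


Let X = Σ_S X_S over the C(58, 3) = 30856 subsets S of size 3, where X_S = 1 if the K_3 on S is monochromatic.
For a fixed S, the K_3 on S has C(3, 2) = 3 edges. P[all 3 edges red] = (1/2)^3, and likewise for blue, so P[monochromatic] = 2·(1/2)^3 = 2^{1 − 3} = 1/4.
By linearity of expectation: E[X] = C(58, 3) · 2^{1 − 3} = 30856 · 1/4 = 7714.
Numerically: E[X] ≈ 7714.000000.

E[X] = C(58,3)·2^(1−C(3,2)) = 7714 ≈ 7714.000000.


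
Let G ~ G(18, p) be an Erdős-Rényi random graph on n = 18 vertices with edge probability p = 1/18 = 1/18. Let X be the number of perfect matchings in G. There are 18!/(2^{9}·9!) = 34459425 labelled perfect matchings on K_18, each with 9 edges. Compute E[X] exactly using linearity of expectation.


K_18 has 18!/(2^{9}·9!) = 34459425 labelled perfect matchings.
For each such perfect matching H, let X_H = 1 if all 9 edges of H are present in G. Then P[X_H = 1] = p^{9} = (1/18)^{9} = 1/198359290368.
By linearity of expectation: E[X] = Σ_H E[X_H] = 34459425 · p^{9} = 34459425 · 1/198359290368 = 425425/2448880128.
Numerically: E[X] ≈ 0.000174.

E[X] = 34459425 · (1/18)^{9} = 425425/2448880128 ≈ 0.000174.


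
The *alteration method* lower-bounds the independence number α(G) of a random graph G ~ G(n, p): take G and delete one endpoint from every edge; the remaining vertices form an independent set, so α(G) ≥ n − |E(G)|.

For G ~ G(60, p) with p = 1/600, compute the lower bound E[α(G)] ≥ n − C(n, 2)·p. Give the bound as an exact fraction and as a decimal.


E[|E(G)|] = C(60, 2)·p = 1770 · (1/600) = 59/20.
E[α(G)] ≥ n − E[|E(G)|] = 60 − 59/20 = 1141/20.
Numerically: ≈ 57.050000.
(This is only a lower bound; the true E[α(G)] may be larger.)

E[α(G)] ≥ 1141/20 ≈ 57.050000.


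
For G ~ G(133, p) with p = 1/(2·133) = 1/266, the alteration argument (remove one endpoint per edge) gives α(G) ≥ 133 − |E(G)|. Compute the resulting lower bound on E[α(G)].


E[|E(G)|] = C(133, 2)·p = 8778 · (1/266) = 33.
E[α(G)] ≥ n − E[|E(G)|] = 133 − 33 = 100.
Numerically: ≈ 100.0000.
(This is only a lower bound; the true E[α(G)] may be larger.)

E[α(G)] ≥ 100 ≈ 100.0000.


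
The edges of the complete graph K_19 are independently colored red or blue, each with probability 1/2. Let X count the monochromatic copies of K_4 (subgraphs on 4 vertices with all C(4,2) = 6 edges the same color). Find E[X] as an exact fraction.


Let X = Σ_S X_S over the C(19, 4) = 3876 subsets S of size 4, where X_S = 1 if the K_4 on S is monochromatic.
For a fixed S, the K_4 on S has C(4, 2) = 6 edges. P[all 6 edges red] = (1/2)^6, and likewise for blue, so P[monochromatic] = 2·(1/2)^6 = 2^{1 − 6} = 1/32.
By linearity of expectation: E[X] = C(19, 4) · 2^{1 − 6} = 3876 · 1/32 = 969/8.
Numerically: E[X] ≈ 121.1250.

E[X] = C(19,4)·2^(1−C(4,2)) = 969/8 ≈ 121.1250.


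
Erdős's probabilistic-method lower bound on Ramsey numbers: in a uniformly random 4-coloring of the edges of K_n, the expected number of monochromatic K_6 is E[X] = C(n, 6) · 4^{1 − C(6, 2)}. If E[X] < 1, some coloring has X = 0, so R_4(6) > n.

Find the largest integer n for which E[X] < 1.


We need C(n, 6) · 4^{1 − 15} < 1, i.e. C(n, 6) < 4^{15 − 1} = 268435456.
Check values of n near the boundary:
  n = 72: C(72, 6) = 156238908; 156238908 < 268435456? YES
  n = 73: C(73, 6) = 170230452; 170230452 < 268435456? YES
  n = 74: C(74, 6) = 185250786; 185250786 < 268435456? YES
  n = 75: C(75, 6) = 201359550; 201359550 < 268435456? YES
  n = 76: C(76, 6) = 218618940; 218618940 < 268435456? YES
  n = 77: C(77, 6) = 237093780; 237093780 < 268435456? YES
  n = 78: C(78, 6) = 256851595; 256851595 < 268435456? YES
  n = 79: C(79, 6) = 277962685; 277962685 < 268435456? NO
The largest n with C(n, 6) < 268435456 is n = 78 (where E[X] = 256851595/268435456 ≈ 0.956847). Hence R_4(6) > 78, i.e. R_4(6) ≥ 79.

Largest n = 78; hence R_4(6) > 78.


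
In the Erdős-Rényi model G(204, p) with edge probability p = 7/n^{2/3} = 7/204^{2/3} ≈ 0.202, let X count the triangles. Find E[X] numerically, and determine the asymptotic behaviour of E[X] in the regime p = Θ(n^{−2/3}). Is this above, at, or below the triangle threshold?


Number of potential triangles: C(204, 3) = 1394204.
Each occurs with probability p³ ≈ (0.202)³ ≈ 8.242022e-03.
By linearity: E[X] = C(204, 3)·p³ ≈ 1394204 · 8.242022e-03 ≈ 11491.0605.
Since α = 2/3 < 1, p = c/n^{2/3} ≫ 1/n is above the triangle threshold p ~ 1/n. Asymptotically E[X] ~ (c³/6)·n^{3(1−α)} = (7³/6)·n^{1} → ∞; triangles are abundant w.h.p.

E[X] ≈ 11491.0605; in regime p = Θ(1/n^{2/3}) E[X] diverges (above the triangle threshold p ~ 1/n).


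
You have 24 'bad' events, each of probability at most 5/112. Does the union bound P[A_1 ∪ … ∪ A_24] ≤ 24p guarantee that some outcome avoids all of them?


Union bound: P[∪_{i=1}^{24} A_i] ≤ Σ_i P[A_i] ≤ 24·p = 24·(5/112) = 15/14.
Numerically: 15/14 ≈ 1.071.
Is 15/14 < 1? NO.
Since the bound 15/14 is ≥ 1, the union bound is uninformative here; it does NOT by itself certify existence.

24·p = 15/14 ≈ 1.071; existence NOT certified by the union bound.


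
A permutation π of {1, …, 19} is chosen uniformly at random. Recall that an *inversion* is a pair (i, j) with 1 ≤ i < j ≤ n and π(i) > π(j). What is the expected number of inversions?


Write X = Σ X_I over the C(19, 2) = 171 pairs i < j, with X_I the indicator of one inversion.
There are 171 indicators.
For each fixed pair i < j, the values π(i) and π(j) are two distinct elements of {1, …, 19} in uniformly random order; by symmetry P[π(i) > π(j)] = 1/2.
By linearity: E[X] = 171 · (1/2) = C(19, 2) · (1/2) = 171/2 = 171/2 ≈ 85.50000.

E[X] = 171/2 = 85.50000.


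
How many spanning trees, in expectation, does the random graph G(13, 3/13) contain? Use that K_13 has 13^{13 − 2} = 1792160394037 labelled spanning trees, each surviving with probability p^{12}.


K_13 has 13^{13 − 2} = 1792160394037 labelled spanning trees.
For each such spanning tree H, let X_H = 1 if all 12 edges of H are present in G. Then P[X_H = 1] = p^{12} = (3/13)^{12} = 531441/23298085122481.
Summing the indicators: E[X] = Σ_H E[X_H] = 1792160394037 · p^{12} = 1792160394037 · 531441/23298085122481 = 531441/13.
Numerically: E[X] ≈ 40880.

E[X] = 1792160394037 · (3/13)^{12} = 531441/13 ≈ 40880.


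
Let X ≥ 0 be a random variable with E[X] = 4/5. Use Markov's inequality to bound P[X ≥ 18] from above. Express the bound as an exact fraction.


μ = E[X] = 4/5, a = 18.
Markov: P[X ≥ 18] ≤ μ/a = (4/5)/18 = 2/45.
Numerically: ≈ 0.044444.
(Since a = 18 > μ = 0.800000, the bound 2/45 is < 1 and informative.)

P[X ≥ 18] ≤ 2/45 ≈ 0.044444.


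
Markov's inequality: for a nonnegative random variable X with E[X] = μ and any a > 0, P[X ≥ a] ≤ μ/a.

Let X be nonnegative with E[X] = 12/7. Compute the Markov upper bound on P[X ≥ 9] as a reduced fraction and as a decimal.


μ = E[X] = 12/7, a = 9.
Markov: P[X ≥ 9] ≤ μ/a = (12/7)/9 = 4/21.
Numerically: ≈ 0.190476.
(Since a = 9 > μ = 1.714286, the bound 4/21 is < 1 and informative.)

P[X ≥ 9] ≤ 4/21 ≈ 0.190476.


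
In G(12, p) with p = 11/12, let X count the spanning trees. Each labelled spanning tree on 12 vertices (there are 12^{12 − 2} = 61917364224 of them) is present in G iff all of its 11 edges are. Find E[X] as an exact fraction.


K_12 has 12^{12 − 2} = 61917364224 labelled spanning trees.
For each such spanning tree H, let X_H = 1 if all 11 edges of H are present in G. Then P[X_H = 1] = p^{11} = (11/12)^{11} = 285311670611/743008370688.
By linearity of expectation: E[X] = Σ_H E[X_H] = 61917364224 · p^{11} = 61917364224 · 285311670611/743008370688 = 285311670611/12.
Numerically: E[X] ≈ 2.3776e+10.

E[X] = 61917364224 · (11/12)^{11} = 285311670611/12 ≈ 2.3776e+10.


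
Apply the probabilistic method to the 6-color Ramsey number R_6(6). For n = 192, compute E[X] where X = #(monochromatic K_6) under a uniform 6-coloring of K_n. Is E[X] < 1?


E[X] = C(192, 6) · 6^{1 − 15} = 64300886496 · 6^{−14} = 64300886496/78364164096.
As a reduced fraction: E[X] = 223266967/272097792 ≈ 0.8205394.
Is E[X] < 1? YES.
Since E[X] < 1, there exists a 6-coloring of K_{192} with no monochromatic K_6; hence R_6(6) > 192.

E[X] = 223266967/272097792 ≈ 0.8205394; E[X] < 1, so R_6(6) > 192.


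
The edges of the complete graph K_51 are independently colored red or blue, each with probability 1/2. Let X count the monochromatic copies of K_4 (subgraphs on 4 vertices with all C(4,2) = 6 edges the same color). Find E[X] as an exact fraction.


Let X = Σ_S X_S over the C(51, 4) = 249900 subsets S of size 4, where X_S = 1 if the K_4 on S is monochromatic.
For a fixed S, the K_4 on S has C(4, 2) = 6 edges. P[all 6 edges red] = (1/2)^6, and likewise for blue, so P[monochromatic] = 2·(1/2)^6 = 2^{1 − 6} = 1/32.
Summing: E[X] = C(51, 4) · 2^{1 − 6} = 249900 · 1/32 = 62475/8.
Numerically: E[X] ≈ 7809.3750.

E[X] = C(51,4)·2^(1−C(4,2)) = 62475/8 ≈ 7809.3750.


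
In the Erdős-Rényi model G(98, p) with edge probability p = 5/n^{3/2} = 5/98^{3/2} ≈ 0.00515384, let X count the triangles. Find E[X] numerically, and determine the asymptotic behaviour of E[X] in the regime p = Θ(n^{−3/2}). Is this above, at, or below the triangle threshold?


Number of potential triangles: C(98, 3) = 152096.
Each occurs with probability p³ ≈ (0.00515384)³ ≈ 1.36896603e-07.
By linearity: E[X] = C(98, 3)·p³ ≈ 152096 · 1.36896603e-07 ≈ 0.020821.
Since α = 3/2 > 1, p = c/n^{3/2} = o(1/n) is below the triangle threshold p ~ 1/n. Asymptotically E[X] ~ (c³/6)·n^{3(1−α)} = (5³/6)·n^{-1.5} → 0, so by Markov's inequality G has no triangles w.h.p.

E[X] ≈ 0.020821; in regime p = Θ(1/n^{3/2}) E[X] tends to 0 (below the triangle threshold p ~ 1/n).


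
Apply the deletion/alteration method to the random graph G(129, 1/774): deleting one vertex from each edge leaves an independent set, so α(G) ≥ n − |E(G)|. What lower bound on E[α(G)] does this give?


E[|E(G)|] = C(129, 2)·p = 8256 · (1/774) = 32/3.
E[α(G)] ≥ n − E[|E(G)|] = 129 − 32/3 = 355/3.
Numerically: ≈ 118.3333.
(This is only a lower bound; the true E[α(G)] may be larger.)

E[α(G)] ≥ 355/3 ≈ 118.3333.


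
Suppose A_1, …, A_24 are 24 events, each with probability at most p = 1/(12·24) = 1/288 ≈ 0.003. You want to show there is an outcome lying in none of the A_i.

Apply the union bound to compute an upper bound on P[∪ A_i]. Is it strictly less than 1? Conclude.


Union bound: P[∪_{i=1}^{24} A_i] ≤ Σ_i P[A_i] ≤ 24·p = 24·(1/288) = 1/12.
Numerically: 1/12 ≈ 0.083.
Is 1/12 < 1? YES.
Since P[∪ A_i] ≤ 1/12 < 1, the complement has P[∩ A_i^c] ≥ 1 − 1/12 = 11/12 > 0, so some outcome avoids every A_i.

24·p = 1/12 ≈ 0.083; existence CERTIFIED by the union bound.


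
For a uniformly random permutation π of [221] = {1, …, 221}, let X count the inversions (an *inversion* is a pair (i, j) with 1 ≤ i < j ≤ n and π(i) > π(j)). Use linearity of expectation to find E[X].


Write X = Σ X_I over the C(221, 2) = 24310 pairs i < j, with X_I the indicator of one inversion.
There are 24310 indicators.
For each fixed pair i < j, the values π(i) and π(j) are two distinct elements of {1, …, 221} in uniformly random order; by symmetry P[π(i) > π(j)] = 1/2.
By linearity: E[X] = 24310 · (1/2) = C(221, 2) · (1/2) = 24310/2 = 12155 ≈ 12155.00000.

E[X] = 12155 = 12155.00000.


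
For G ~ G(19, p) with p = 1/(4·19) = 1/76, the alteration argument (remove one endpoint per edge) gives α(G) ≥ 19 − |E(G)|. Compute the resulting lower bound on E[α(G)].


E[|E(G)|] = C(19, 2)·p = 171 · (1/76) = 9/4.
E[α(G)] ≥ n − E[|E(G)|] = 19 − 9/4 = 67/4.
Numerically: ≈ 16.750000.
(This is only a lower bound; the true E[α(G)] may be larger.)

E[α(G)] ≥ 67/4 ≈ 16.750000.


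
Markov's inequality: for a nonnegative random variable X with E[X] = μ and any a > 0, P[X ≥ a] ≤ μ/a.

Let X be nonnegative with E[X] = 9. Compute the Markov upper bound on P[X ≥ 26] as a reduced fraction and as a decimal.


μ = E[X] = 9, a = 26.
Markov: P[X ≥ 26] ≤ μ/a = (9)/26 = 9/26.
Numerically: ≈ 0.34615.
(Since a = 26 > μ = 9.00000, the bound 9/26 is < 1 and informative.)

P[X ≥ 26] ≤ 9/26 ≈ 0.34615.


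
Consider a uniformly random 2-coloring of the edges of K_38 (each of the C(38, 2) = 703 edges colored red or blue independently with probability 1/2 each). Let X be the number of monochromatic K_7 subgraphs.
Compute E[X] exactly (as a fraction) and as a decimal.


Let X = Σ_S X_S over the C(38, 7) = 12620256 subsets S of size 7, where X_S = 1 if the K_7 on S is monochromatic.
For a fixed S, the K_7 on S has C(7, 2) = 21 edges. P[all 21 edges red] = (1/2)^21, and likewise for blue, so P[monochromatic] = 2·(1/2)^21 = 2^{1 − 21} = 1/1048576.
Summing: E[X] = C(38, 7) · 2^{1 − 21} = 12620256 · 1/1048576 = 394383/32768.
Numerically: E[X] ≈ 12.03561.

E[X] = C(38,7)·2^(1−C(7,2)) = 394383/32768 ≈ 12.03561.


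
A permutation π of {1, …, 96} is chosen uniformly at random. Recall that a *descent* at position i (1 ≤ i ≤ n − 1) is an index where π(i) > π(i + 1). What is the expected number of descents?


Write X = Σ X_I over i = 1, …, 95, with X_I the indicator of one descent.
There are 95 indicators.
For each fixed i, the pair (π(i), π(i+1)) is a uniformly random ordered pair of distinct values from {1, …, 96}; by symmetry P[π(i) > π(i+1)] = 1/2.
By linearity: E[X] = 95 · (1/2) = (96 − 1) · (1/2) = 95/2 ≈ 47.5000.

E[X] = 95/2 = 47.5000.


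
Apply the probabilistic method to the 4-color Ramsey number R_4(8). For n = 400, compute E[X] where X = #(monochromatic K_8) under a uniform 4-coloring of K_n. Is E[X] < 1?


E[X] = C(400, 8) · 4^{1 − 28} = 15148408086508950 · 4^{−27} = 15148408086508950/18014398509481984.
As a reduced fraction: E[X] = 7574204043254475/9007199254740992 ≈ 0.840906.
Is E[X] < 1? YES.
Since E[X] < 1, there exists a 4-coloring of K_{400} with no monochromatic K_8; hence R_4(8) > 400.

E[X] = 7574204043254475/9007199254740992 ≈ 0.840906; E[X] < 1, so R_4(8) > 400.


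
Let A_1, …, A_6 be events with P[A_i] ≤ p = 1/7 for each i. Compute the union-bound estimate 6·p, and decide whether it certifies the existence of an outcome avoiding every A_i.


Union bound: P[∪_{i=1}^{6} A_i] ≤ Σ_i P[A_i] ≤ 6·p = 6·(1/7) = 6/7.
Numerically: 6/7 ≈ 0.8571.
Is 6/7 < 1? YES.
Since P[∪ A_i] ≤ 6/7 < 1, the complement has P[∩ A_i^c] ≥ 1 − 6/7 = 1/7 > 0, so some outcome avoids every A_i.

6·p = 6/7 ≈ 0.8571; existence CERTIFIED by the union bound.


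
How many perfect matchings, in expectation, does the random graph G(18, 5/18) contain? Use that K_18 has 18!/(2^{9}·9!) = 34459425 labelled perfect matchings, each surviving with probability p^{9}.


K_18 has 18!/(2^{9}·9!) = 34459425 labelled perfect matchings.
For each such perfect matching H, let X_H = 1 if all 9 edges of H are present in G. Then P[X_H = 1] = p^{9} = (5/18)^{9} = 1953125/198359290368.
Summing the indicators: E[X] = Σ_H E[X_H] = 34459425 · p^{9} = 34459425 · 1953125/198359290368 = 830908203125/2448880128.
Numerically: E[X] ≈ 339.3.

E[X] = 34459425 · (5/18)^{9} = 830908203125/2448880128 ≈ 339.3.


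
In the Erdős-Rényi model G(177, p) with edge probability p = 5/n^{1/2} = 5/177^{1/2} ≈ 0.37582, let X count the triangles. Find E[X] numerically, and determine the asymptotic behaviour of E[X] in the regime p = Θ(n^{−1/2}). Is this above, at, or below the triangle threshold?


Number of potential triangles: C(177, 3) = 908600.
Each occurs with probability p³ ≈ (0.37582)³ ≈ 5.3082347e-02.
By linearity: E[X] = C(177, 3)·p³ ≈ 908600 · 5.3082347e-02 ≈ 48230.62013.
Since α = 1/2 < 1, p = c/n^{1/2} ≫ 1/n is above the triangle threshold p ~ 1/n. Asymptotically E[X] ~ (c³/6)·n^{3(1−α)} = (5³/6)·n^{1.5} → ∞; triangles are abundant w.h.p.

E[X] ≈ 48230.62013; in regime p = Θ(1/n^{1/2}) E[X] diverges (above the triangle threshold p ~ 1/n).


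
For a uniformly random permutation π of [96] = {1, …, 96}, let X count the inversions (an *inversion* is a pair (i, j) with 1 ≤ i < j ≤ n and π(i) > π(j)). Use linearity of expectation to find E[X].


Write X = Σ X_I over the C(96, 2) = 4560 pairs i < j, with X_I the indicator of one inversion.
There are 4560 indicators.
For each fixed pair i < j, the values π(i) and π(j) are two distinct elements of {1, …, 96} in uniformly random order; by symmetry P[π(i) > π(j)] = 1/2.
By linearity: E[X] = 4560 · (1/2) = C(96, 2) · (1/2) = 4560/2 = 2280 ≈ 2280.00000.

E[X] = 2280 = 2280.00000.


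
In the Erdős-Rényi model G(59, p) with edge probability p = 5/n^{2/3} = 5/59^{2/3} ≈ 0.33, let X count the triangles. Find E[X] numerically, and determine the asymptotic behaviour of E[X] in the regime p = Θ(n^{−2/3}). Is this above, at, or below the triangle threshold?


Number of potential triangles: C(59, 3) = 32509.
Each occurs with probability p³ ≈ (0.33)³ ≈ 3.59092e-02.
By linearity: E[X] = C(59, 3)·p³ ≈ 32509 · 3.59092e-02 ≈ 1167.373.
Since α = 2/3 < 1, p = c/n^{2/3} ≫ 1/n is above the triangle threshold p ~ 1/n. Asymptotically E[X] ~ (c³/6)·n^{3(1−α)} = (5³/6)·n^{1} → ∞; triangles are abundant w.h.p.

E[X] ≈ 1167.373; in regime p = Θ(1/n^{2/3}) E[X] diverges (above the triangle threshold p ~ 1/n).


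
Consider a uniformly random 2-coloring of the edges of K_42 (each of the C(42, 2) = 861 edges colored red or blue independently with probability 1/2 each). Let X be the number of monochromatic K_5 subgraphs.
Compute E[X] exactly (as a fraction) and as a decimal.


Let X = Σ_S X_S over the C(42, 5) = 850668 subsets S of size 5, where X_S = 1 if the K_5 on S is monochromatic.
For a fixed S, the K_5 on S has C(5, 2) = 10 edges. P[all 10 edges red] = (1/2)^10, and likewise for blue, so P[monochromatic] = 2·(1/2)^10 = 2^{1 − 10} = 1/512.
Summing: E[X] = C(42, 5) · 2^{1 − 10} = 850668 · 1/512 = 212667/128.
Numerically: E[X] ≈ 1661.46094.

E[X] = C(42,5)·2^(1−C(5,2)) = 212667/128 ≈ 1661.46094.


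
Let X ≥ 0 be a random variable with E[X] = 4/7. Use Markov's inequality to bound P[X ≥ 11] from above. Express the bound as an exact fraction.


μ = E[X] = 4/7, a = 11.
Markov: P[X ≥ 11] ≤ μ/a = (4/7)/11 = 4/77.
Numerically: ≈ 0.051948.
(Since a = 11 > μ = 0.571429, the bound 4/77 is < 1 and informative.)

P[X ≥ 11] ≤ 4/77 ≈ 0.051948.


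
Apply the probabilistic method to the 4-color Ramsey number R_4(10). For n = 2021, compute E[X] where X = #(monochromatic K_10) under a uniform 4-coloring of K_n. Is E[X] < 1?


E[X] = C(2021, 10) · 4^{1 − 45} = 306347841644770462864800616 · 4^{−44} = 306347841644770462864800616/309485009821345068724781056.
As a reduced fraction: E[X] = 38293480205596307858100077/38685626227668133590597632 ≈ 0.9898633.
Is E[X] < 1? YES.
Since E[X] < 1, there exists a 4-coloring of K_{2021} with no monochromatic K_10; hence R_4(10) > 2021.

E[X] = 38293480205596307858100077/38685626227668133590597632 ≈ 0.9898633; E[X] < 1, so R_4(10) > 2021.


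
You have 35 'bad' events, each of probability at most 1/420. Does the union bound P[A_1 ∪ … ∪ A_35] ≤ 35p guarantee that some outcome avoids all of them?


Union bound: P[∪_{i=1}^{35} A_i] ≤ Σ_i P[A_i] ≤ 35·p = 35·(1/420) = 1/12.
Numerically: 1/12 ≈ 0.0833.
Is 1/12 < 1? YES.
Since P[∪ A_i] ≤ 1/12 < 1, the complement has P[∩ A_i^c] ≥ 1 − 1/12 = 11/12 > 0, so some outcome avoids every A_i.

35·p = 1/12 ≈ 0.0833; existence CERTIFIED by the union bound.


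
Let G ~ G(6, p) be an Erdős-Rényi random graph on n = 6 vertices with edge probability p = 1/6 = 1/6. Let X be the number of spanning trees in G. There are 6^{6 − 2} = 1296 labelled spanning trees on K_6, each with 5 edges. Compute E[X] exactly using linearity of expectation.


K_6 has 6^{6 − 2} = 1296 labelled spanning trees.
For each such spanning tree H, let X_H = 1 if all 5 edges of H are present in G. Then P[X_H = 1] = p^{5} = (1/6)^{5} = 1/7776.
Summing the indicators: E[X] = Σ_H E[X_H] = 1296 · p^{5} = 1296 · 1/7776 = 1/6.
Numerically: E[X] ≈ 0.16667.

E[X] = 1296 · (1/6)^{5} = 1/6 ≈ 0.16667.


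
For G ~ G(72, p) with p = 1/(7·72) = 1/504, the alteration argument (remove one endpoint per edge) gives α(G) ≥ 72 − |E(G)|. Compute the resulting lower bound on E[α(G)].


E[|E(G)|] = C(72, 2)·p = 2556 · (1/504) = 71/14.
E[α(G)] ≥ n − E[|E(G)|] = 72 − 71/14 = 937/14.
Numerically: ≈ 66.92857.
(This is only a lower bound; the true E[α(G)] may be larger.)

E[α(G)] ≥ 937/14 ≈ 66.92857.


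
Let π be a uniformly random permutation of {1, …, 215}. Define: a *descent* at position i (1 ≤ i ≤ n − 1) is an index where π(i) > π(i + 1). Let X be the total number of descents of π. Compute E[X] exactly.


Write X = Σ X_I over i = 1, …, 214, with X_I the indicator of one descent.
There are 214 indicators.
For each fixed i, the pair (π(i), π(i+1)) is a uniformly random ordered pair of distinct values from {1, …, 215}; by symmetry P[π(i) > π(i+1)] = 1/2.
By linearity: E[X] = 214 · (1/2) = (215 − 1) · (1/2) = 107 ≈ 107.0000.

E[X] = 107 = 107.0000.


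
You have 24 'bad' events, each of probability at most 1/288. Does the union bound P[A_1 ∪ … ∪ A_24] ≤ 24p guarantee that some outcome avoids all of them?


Union bound: P[∪_{i=1}^{24} A_i] ≤ Σ_i P[A_i] ≤ 24·p = 24·(1/288) = 1/12.
Numerically: 1/12 ≈ 0.083.
Is 1/12 < 1? YES.
Since P[∪ A_i] ≤ 1/12 < 1, the complement has P[∩ A_i^c] ≥ 1 − 1/12 = 11/12 > 0, so some outcome avoids every A_i.

24·p = 1/12 ≈ 0.083; existence CERTIFIED by the union bound.


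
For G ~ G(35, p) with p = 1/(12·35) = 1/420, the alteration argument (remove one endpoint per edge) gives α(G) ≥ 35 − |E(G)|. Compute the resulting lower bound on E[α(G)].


E[|E(G)|] = C(35, 2)·p = 595 · (1/420) = 17/12.
E[α(G)] ≥ n − E[|E(G)|] = 35 − 17/12 = 403/12.
Numerically: ≈ 33.58333.
(This is only a lower bound; the true E[α(G)] may be larger.)

E[α(G)] ≥ 403/12 ≈ 33.58333.


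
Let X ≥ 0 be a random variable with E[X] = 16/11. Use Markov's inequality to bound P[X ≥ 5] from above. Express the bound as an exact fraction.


μ = E[X] = 16/11, a = 5.
Markov: P[X ≥ 5] ≤ μ/a = (16/11)/5 = 16/55.
Numerically: ≈ 0.29091.
(Since a = 5 > μ = 1.45455, the bound 16/55 is < 1 and informative.)

P[X ≥ 5] ≤ 16/55 ≈ 0.29091.


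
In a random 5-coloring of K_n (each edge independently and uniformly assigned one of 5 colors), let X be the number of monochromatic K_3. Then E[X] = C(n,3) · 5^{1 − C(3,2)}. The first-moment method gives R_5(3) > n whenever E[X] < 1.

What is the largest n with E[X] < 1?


We need C(n, 3) · 5^{1 − 3} < 1, i.e. C(n, 3) < 5^{3 − 1} = 25.
Check values of n near the boundary:
  n = 3: C(3, 3) = 1; 1 < 25? YES
  n = 4: C(4, 3) = 4; 4 < 25? YES
  n = 5: C(5, 3) = 10; 10 < 25? YES
  n = 6: C(6, 3) = 20; 20 < 25? YES
  n = 7: C(7, 3) = 35; 35 < 25? NO
The largest n with C(n, 3) < 25 is n = 6 (where E[X] = 4/5 ≈ 0.8000000). Hence R_5(3) > 6, i.e. R_5(3) ≥ 7.

Largest n = 6; hence R_5(3) > 6.


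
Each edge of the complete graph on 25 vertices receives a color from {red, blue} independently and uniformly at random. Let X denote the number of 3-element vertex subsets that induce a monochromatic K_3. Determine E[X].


Let X = Σ_S X_S over the C(25, 3) = 2300 subsets S of size 3, where X_S = 1 if the K_3 on S is monochromatic.
For a fixed S, the K_3 on S has C(3, 2) = 3 edges. P[all 3 edges red] = (1/2)^3, and likewise for blue, so P[monochromatic] = 2·(1/2)^3 = 2^{1 − 3} = 1/4.
By linearity of expectation: E[X] = C(25, 3) · 2^{1 − 3} = 2300 · 1/4 = 575.
Numerically: E[X] ≈ 575.000000.

E[X] = C(25,3)·2^(1−C(3,2)) = 575 ≈ 575.000000.


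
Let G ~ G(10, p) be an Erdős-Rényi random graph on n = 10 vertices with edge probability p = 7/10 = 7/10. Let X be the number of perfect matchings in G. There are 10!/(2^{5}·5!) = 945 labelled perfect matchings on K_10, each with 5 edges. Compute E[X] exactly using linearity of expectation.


K_10 has 10!/(2^{5}·5!) = 945 labelled perfect matchings.
For each such perfect matching H, let X_H = 1 if all 5 edges of H are present in G. Then P[X_H = 1] = p^{5} = (7/10)^{5} = 16807/100000.
By linearity: E[X] = Σ_H E[X_H] = 945 · p^{5} = 945 · 16807/100000 = 3176523/20000.
Numerically: E[X] ≈ 158.8.

E[X] = 945 · (7/10)^{5} = 3176523/20000 ≈ 158.8.


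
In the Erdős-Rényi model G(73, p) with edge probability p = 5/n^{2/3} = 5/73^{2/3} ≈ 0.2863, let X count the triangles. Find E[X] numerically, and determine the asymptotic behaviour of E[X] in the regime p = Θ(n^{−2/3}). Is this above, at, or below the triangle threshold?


Number of potential triangles: C(73, 3) = 62196.
Each occurs with probability p³ ≈ (0.2863)³ ≈ 2.345656e-02.
By linearity: E[X] = C(73, 3)·p³ ≈ 62196 · 2.345656e-02 ≈ 1458.9041.
Since α = 2/3 < 1, p = c/n^{2/3} ≫ 1/n is above the triangle threshold p ~ 1/n. Asymptotically E[X] ~ (c³/6)·n^{3(1−α)} = (5³/6)·n^{1} → ∞; triangles are abundant w.h.p.

E[X] ≈ 1458.9041; in regime p = Θ(1/n^{2/3}) E[X] diverges (above the triangle threshold p ~ 1/n).


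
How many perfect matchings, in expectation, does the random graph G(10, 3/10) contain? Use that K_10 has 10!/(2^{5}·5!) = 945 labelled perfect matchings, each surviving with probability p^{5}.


K_10 has 10!/(2^{5}·5!) = 945 labelled perfect matchings.
For each such perfect matching H, let X_H = 1 if all 5 edges of H are present in G. Then P[X_H = 1] = p^{5} = (3/10)^{5} = 243/100000.
By linearity: E[X] = Σ_H E[X_H] = 945 · p^{5} = 945 · 243/100000 = 45927/20000.
Numerically: E[X] ≈ 2.3.

E[X] = 945 · (3/10)^{5} = 45927/20000 ≈ 2.3.


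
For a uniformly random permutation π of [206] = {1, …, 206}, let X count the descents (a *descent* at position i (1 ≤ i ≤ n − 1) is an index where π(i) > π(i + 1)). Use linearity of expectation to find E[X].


Write X = Σ X_I over i = 1, …, 205, with X_I the indicator of one descent.
There are 205 indicators.
For each fixed i, the pair (π(i), π(i+1)) is a uniformly random ordered pair of distinct values from {1, …, 206}; by symmetry P[π(i) > π(i+1)] = 1/2.
By linearity: E[X] = 205 · (1/2) = (206 − 1) · (1/2) = 205/2 ≈ 102.50000.

E[X] = 205/2 = 102.50000.


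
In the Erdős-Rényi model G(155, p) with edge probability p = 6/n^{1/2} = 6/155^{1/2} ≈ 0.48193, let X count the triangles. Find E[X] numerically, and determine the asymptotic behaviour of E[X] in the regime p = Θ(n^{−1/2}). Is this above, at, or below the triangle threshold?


Number of potential triangles: C(155, 3) = 608685.
Each occurs with probability p³ ≈ (0.48193)³ ≈ 1.1193250e-01.
By linearity: E[X] = C(155, 3)·p³ ≈ 608685 · 1.1193250e-01 ≈ 68131.63378.
Since α = 1/2 < 1, p = c/n^{1/2} ≫ 1/n is above the triangle threshold p ~ 1/n. Asymptotically E[X] ~ (c³/6)·n^{3(1−α)} = (6³/6)·n^{1.5} → ∞; triangles are abundant w.h.p.

E[X] ≈ 68131.63378; in regime p = Θ(1/n^{1/2}) E[X] diverges (above the triangle threshold p ~ 1/n).


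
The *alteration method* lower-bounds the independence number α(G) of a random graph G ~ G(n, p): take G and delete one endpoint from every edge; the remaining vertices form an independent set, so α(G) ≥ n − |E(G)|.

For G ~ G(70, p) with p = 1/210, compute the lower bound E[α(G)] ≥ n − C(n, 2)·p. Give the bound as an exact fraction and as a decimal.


E[|E(G)|] = C(70, 2)·p = 2415 · (1/210) = 23/2.
E[α(G)] ≥ n − E[|E(G)|] = 70 − 23/2 = 117/2.
Numerically: ≈ 58.5000.
(This is only a lower bound; the true E[α(G)] may be larger.)

E[α(G)] ≥ 117/2 ≈ 58.5000.


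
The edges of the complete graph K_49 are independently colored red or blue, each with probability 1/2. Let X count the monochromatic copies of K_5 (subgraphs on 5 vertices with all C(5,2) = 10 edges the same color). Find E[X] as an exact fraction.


Let X = Σ_S X_S over the C(49, 5) = 1906884 subsets S of size 5, where X_S = 1 if the K_5 on S is monochromatic.
For a fixed S, the K_5 on S has C(5, 2) = 10 edges. P[all 10 edges red] = (1/2)^10, and likewise for blue, so P[monochromatic] = 2·(1/2)^10 = 2^{1 − 10} = 1/512.
By linearity of expectation: E[X] = C(49, 5) · 2^{1 − 10} = 1906884 · 1/512 = 476721/128.
Numerically: E[X] ≈ 3724.3828.

E[X] = C(49,5)·2^(1−C(5,2)) = 476721/128 ≈ 3724.3828.


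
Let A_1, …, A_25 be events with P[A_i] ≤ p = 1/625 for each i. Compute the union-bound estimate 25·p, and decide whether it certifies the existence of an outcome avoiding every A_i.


Union bound: P[∪_{i=1}^{25} A_i] ≤ Σ_i P[A_i] ≤ 25·p = 25·(1/625) = 1/25.
Numerically: 1/25 ≈ 0.0400000.
Is 1/25 < 1? YES.
Since P[∪ A_i] ≤ 1/25 < 1, the complement has P[∩ A_i^c] ≥ 1 − 1/25 = 24/25 > 0, so some outcome avoids every A_i.

25·p = 1/25 ≈ 0.0400000; existence CERTIFIED by the union bound.


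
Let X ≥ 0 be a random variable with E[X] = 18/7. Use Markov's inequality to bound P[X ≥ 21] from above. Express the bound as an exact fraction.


μ = E[X] = 18/7, a = 21.
Markov: P[X ≥ 21] ≤ μ/a = (18/7)/21 = 6/49.
Numerically: ≈ 0.122.
(Since a = 21 > μ = 2.571, the bound 6/49 is < 1 and informative.)

P[X ≥ 21] ≤ 6/49 ≈ 0.122.


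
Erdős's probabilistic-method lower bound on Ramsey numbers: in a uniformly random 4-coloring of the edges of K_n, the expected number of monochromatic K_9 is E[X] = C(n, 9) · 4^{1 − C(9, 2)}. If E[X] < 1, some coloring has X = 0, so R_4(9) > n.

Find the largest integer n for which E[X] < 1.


We need C(n, 9) · 4^{1 − 36} < 1, i.e. C(n, 9) < 4^{36 − 1} = 1180591620717411303424.
Check values of n near the boundary:
  n = 910: C(910, 9) = 1133378248346922788210; 1133378248346922788210 < 1180591620717411303424? YES
  n = 911: C(911, 9) = 1144686900492291197405; 1144686900492291197405 < 1180591620717411303424? YES
  n = 912: C(912, 9) = 1156095740032081475120; 1156095740032081475120 < 1180591620717411303424? YES
  n = 913: C(913, 9) = 1167605542753639808390; 1167605542753639808390 < 1180591620717411303424? YES
  n = 914: C(914, 9) = 1179217089587653905932; 1179217089587653905932 < 1180591620717411303424? YES
  n = 915: C(915, 9) = 1190931166636537885130; 1190931166636537885130 < 1180591620717411303424? NO
  n = 916: C(916, 9) = 1202748565202942340440; 1202748565202942340440 < 1180591620717411303424? NO
The largest n with C(n, 9) < 1180591620717411303424 is n = 914 (where E[X] = 294804272396913476483/295147905179352825856 ≈ 0.99884). Hence R_4(9) > 914, i.e. R_4(9) ≥ 915.

Largest n = 914; hence R_4(9) > 914.


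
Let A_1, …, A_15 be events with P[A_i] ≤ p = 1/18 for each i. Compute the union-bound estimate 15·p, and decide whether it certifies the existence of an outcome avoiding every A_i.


Union bound: P[∪_{i=1}^{15} A_i] ≤ Σ_i P[A_i] ≤ 15·p = 15·(1/18) = 5/6.
Numerically: 5/6 ≈ 0.8333333.
Is 5/6 < 1? YES.
Since P[∪ A_i] ≤ 5/6 < 1, the complement has P[∩ A_i^c] ≥ 1 − 5/6 = 1/6 > 0, so some outcome avoids every A_i.

15·p = 5/6 ≈ 0.8333333; existence CERTIFIED by the union bound.
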